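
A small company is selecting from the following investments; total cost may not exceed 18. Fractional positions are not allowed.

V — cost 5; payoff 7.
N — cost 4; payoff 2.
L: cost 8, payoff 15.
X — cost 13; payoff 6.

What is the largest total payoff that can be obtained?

24

This is a 0-1 knapsack instance.
Take V, N, and L: cost 5 + 4 + 8 = 17 ≤ 18, payoff 7 + 2 + 15 = 24.
No other feasible combination does better.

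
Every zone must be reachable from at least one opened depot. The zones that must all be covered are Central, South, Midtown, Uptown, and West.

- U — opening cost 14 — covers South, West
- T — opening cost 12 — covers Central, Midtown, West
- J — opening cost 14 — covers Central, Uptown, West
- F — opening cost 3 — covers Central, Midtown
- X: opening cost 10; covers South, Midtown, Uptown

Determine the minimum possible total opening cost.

22

The greedy cost-per-new-zone heuristic would pick F, X, and T for 25, but a cheaper cover exists.
Choose T and X: together they cover Central, South, Midtown, Uptown, West — every zone.
Total opening cost: 12 + 10 = 22.
No cover costs less than 22.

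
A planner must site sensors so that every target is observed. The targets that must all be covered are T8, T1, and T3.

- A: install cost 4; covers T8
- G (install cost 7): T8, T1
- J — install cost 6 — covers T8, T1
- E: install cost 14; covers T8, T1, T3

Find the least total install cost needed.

14

The greedy cost-per-new-target heuristic would pick J and E for 20, but a cheaper cover exists.
E alone covers T8, T1, T3 — every target.
Total install cost: 14.
No cover costs less than 14.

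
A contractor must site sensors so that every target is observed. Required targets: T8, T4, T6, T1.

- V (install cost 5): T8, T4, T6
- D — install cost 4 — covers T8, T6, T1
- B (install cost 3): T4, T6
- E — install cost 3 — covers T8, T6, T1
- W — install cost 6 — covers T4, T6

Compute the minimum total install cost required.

6

Choose B and E: together they cover T8, T4, T6, T1 — every target.
Total install cost: 3 + 3 = 6.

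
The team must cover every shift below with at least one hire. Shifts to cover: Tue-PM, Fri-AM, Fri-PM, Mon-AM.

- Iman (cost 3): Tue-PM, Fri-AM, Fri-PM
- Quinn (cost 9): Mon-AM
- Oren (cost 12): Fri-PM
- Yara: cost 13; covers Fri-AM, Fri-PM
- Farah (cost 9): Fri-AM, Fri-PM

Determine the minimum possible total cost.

12

Choose Iman and Quinn: together they cover Tue-PM, Fri-AM, Fri-PM, Mon-AM — every shift.
Total cost: 3 + 9 = 12.
No cover costs less than 12.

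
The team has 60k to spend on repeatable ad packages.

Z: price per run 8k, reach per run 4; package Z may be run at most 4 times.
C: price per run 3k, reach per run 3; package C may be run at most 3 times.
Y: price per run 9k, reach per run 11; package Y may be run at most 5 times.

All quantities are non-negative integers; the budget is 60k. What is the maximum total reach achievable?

Take 1×Z, 2×C, and 5×Y: price 59 ≤ 60, reach 1·4 + 2·3 + 5·11 = 65.
Y has the best ratio (11/9) and is taken to its limit of 5; remaining capacity is filled optimally with the others.

65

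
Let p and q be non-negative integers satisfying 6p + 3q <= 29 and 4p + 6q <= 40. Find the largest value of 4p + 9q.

58

The continuous relaxation peaks at (0, 6.67) with value 60.00; rounding to a feasible lattice point costs some objective.
(p,q)=(1,6): 6·1+3·6=24≤29, 4·1+6·6=40≤40, objective 58.
(p,q)=(0,6): 6·0+3·6=18≤29, 4·0+6·6=36≤40, objective 54.
(p,q)=(2,5): 6·2+3·5=27≤29, 4·2+6·5=38≤40, objective 53.
The best lattice point is (1,6), giving 58.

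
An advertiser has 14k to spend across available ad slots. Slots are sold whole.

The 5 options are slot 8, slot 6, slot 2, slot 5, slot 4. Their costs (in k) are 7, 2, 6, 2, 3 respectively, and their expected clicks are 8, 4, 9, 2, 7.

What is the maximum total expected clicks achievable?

22

Allowing fractional choices, the relaxed optimum would be about 23.4, but ad slots are indivisible.
slot 6 + slot 2 + slot 5 + slot 4: cost 2 + 6 + 2 + 3 = 13 ≤ 14, expected clicks 4 + 9 + 2 + 7 = 22.
slot 8 + slot 6 + slot 5 + slot 4: cost 7 + 2 + 2 + 3 = 14 ≤ 14, expected clicks 8 + 4 + 2 + 7 = 21.
Best is slot 6, slot 2, slot 5, and slot 4 with total expected clicks 22.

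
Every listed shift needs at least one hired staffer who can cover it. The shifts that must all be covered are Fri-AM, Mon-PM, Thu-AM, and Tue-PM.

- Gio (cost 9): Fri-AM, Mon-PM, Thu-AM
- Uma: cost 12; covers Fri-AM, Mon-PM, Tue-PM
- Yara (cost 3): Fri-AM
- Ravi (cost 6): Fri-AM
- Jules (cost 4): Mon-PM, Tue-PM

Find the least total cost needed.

13

The greedy cost-per-new-shift heuristic would pick Jules, Yara, and Gio for 16, but a cheaper cover exists.
Choose Gio and Jules: together they cover Fri-AM, Mon-PM, Thu-AM, Tue-PM — every shift.
Total cost: 9 + 4 = 13.
No cover costs less than 13.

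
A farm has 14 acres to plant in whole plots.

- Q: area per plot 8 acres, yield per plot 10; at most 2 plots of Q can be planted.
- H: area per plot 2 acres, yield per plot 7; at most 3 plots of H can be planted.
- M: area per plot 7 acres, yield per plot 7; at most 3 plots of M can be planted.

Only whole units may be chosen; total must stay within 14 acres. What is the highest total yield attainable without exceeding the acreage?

31

This is a bounded integer knapsack.
H has the best ratio (7/2); taking only H gives at most 3×7 = 21 (stopped by the supply cap of 3).
Mixing does better — 1×Q and 3×H: area 14 ≤ 14, yield 1·10 + 3·7 = 31.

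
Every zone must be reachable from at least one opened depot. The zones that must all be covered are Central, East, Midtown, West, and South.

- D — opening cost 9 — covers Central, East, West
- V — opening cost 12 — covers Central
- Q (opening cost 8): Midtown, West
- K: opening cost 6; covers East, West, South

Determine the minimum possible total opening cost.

Choose D, Q, and K: together they cover Central, East, Midtown, West, South — every zone.
Total opening cost: 9 + 8 + 6 = 23.
No cover costs less than 23.

23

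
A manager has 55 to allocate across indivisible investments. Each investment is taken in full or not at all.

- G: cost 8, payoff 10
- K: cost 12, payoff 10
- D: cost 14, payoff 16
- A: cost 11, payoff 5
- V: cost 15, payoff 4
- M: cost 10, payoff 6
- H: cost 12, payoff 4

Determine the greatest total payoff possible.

This is a 0-1 knapsack instance.
Take G, K, D, A, and M: cost 8 + 12 + 14 + 11 + 10 = 55 ≤ 55, payoff 10 + 10 + 16 + 5 + 6 = 47.
No other feasible combination does better.

47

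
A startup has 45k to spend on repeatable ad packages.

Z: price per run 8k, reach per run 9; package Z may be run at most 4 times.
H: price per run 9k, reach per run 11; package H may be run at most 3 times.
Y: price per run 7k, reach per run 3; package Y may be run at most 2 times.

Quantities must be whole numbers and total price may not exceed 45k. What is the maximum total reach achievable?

51

Take 2×Z and 3×H: price 43 ≤ 45, reach 2·9 + 3·11 = 51.
H has the best ratio (11/9) and is taken to its limit of 3; remaining capacity is filled optimally with the others.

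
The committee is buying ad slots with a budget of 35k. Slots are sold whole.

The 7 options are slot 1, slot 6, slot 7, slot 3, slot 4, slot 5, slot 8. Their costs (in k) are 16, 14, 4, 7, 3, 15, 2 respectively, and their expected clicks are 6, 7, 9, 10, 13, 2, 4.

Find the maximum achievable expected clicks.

Take slot 6, slot 7, slot 3, slot 4, and slot 8: cost 14 + 4 + 7 + 3 + 2 = 30 ≤ 35, expected clicks 7 + 9 + 10 + 13 + 4 = 43.
No other feasible combination does better.

43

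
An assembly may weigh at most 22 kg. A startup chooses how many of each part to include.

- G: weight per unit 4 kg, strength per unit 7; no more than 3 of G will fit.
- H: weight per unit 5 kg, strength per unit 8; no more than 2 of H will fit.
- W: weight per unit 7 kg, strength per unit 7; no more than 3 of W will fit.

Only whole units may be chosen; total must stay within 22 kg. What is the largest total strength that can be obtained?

37

1×G, 2×H, and 1×W: weight 21 ≤ 22, strength 1·7 + 2·8 + 1·7 = 30.
3×G and 2×H: weight 22 ≤ 22, strength 3·7 + 2·8 = 37.
Best is 37.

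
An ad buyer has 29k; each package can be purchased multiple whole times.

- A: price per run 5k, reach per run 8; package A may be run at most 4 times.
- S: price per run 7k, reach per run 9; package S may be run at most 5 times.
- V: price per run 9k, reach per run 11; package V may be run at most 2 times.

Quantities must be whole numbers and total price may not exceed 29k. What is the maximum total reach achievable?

43

4×A and 1×V: price 29 ≤ 29, reach 4·8 + 1·11 = 43.
3×A and 2×S: price 29 ≤ 29, reach 3·8 + 2·9 = 42.
Best is 43.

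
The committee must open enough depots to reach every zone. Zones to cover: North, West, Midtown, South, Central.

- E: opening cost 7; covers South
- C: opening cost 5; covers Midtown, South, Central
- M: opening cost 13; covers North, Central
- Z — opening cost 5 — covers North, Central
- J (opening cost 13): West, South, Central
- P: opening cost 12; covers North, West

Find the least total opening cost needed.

17

Choose C and P: together they cover North, West, Midtown, South, Central — every zone.
Total opening cost: 5 + 12 = 17.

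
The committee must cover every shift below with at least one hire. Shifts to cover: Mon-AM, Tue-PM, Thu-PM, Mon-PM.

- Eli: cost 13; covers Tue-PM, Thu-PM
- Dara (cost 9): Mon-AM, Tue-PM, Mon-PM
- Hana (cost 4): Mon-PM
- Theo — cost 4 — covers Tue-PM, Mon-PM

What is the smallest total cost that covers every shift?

The greedy cost-per-new-shift heuristic would pick Theo, Dara, and Eli for 26, but a cheaper cover exists.
Choose Eli and Dara: together they cover Mon-AM, Tue-PM, Thu-PM, Mon-PM — every shift.
Total cost: 13 + 9 = 22.
No cover costs less than 22.

22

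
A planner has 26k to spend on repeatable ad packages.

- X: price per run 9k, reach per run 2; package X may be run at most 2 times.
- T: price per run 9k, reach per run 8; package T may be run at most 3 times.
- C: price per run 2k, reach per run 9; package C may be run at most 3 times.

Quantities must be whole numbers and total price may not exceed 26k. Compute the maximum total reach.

43

This is a bounded integer knapsack.
Take 2×T and 3×C: price 24 ≤ 26, reach 2·8 + 3·9 = 43.
C has the best ratio (9/2) and is taken to its limit of 3; remaining capacity is filled optimally with the others.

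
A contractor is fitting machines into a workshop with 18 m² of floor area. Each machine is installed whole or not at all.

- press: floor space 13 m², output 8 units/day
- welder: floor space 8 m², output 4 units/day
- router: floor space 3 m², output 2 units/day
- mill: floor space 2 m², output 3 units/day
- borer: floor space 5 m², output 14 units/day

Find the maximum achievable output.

welder + router + mill + borer: floor space 8 + 3 + 2 + 5 = 18 ≤ 18, output 4 + 2 + 3 + 14 = 23.
press + borer: floor space 13 + 5 = 18 ≤ 18, output 8 + 14 = 22.
Best is welder, router, mill, and borer with total output 23.

23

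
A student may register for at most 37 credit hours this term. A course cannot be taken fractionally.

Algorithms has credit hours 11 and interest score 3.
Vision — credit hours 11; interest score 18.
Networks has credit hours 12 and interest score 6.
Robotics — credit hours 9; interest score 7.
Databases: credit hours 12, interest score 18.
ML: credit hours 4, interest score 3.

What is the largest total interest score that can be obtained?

Take Vision, Robotics, Databases, and ML: credit hours 11 + 9 + 12 + 4 = 36 ≤ 37, interest score 18 + 7 + 18 + 3 = 46.
No other feasible combination does better.

46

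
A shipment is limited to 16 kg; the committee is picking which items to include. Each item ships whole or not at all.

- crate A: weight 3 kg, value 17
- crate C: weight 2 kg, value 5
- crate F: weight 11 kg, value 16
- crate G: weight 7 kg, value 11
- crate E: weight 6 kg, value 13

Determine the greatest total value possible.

41

crate A + crate C + crate E: weight 3 + 2 + 6 = 11 ≤ 16, value 17 + 5 + 13 = 35.
crate A + crate G + crate E: weight 3 + 7 + 6 = 16 ≤ 16, value 17 + 11 + 13 = 41.
crate A + crate C + crate F: weight 3 + 2 + 11 = 16 ≤ 16, value 17 + 5 + 16 = 38.
Best is crate A, crate G, and crate E with total value 41.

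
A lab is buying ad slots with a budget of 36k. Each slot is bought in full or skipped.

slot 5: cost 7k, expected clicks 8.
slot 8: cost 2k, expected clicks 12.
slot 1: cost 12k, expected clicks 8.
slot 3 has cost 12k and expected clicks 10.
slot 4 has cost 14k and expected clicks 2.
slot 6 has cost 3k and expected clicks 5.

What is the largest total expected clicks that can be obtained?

43

This is a 0-1 knapsack instance.
slot 5 + slot 8 + slot 1 + slot 3 + slot 6: cost 7 + 2 + 12 + 12 + 3 = 36 ≤ 36, expected clicks 8 + 12 + 8 + 10 + 5 = 43.
slot 5 + slot 8 + slot 1 + slot 3: cost 7 + 2 + 12 + 12 = 33 ≤ 36, expected clicks 8 + 12 + 8 + 10 = 38.
Best is slot 5, slot 8, slot 1, slot 3, and slot 6 with total expected clicks 43.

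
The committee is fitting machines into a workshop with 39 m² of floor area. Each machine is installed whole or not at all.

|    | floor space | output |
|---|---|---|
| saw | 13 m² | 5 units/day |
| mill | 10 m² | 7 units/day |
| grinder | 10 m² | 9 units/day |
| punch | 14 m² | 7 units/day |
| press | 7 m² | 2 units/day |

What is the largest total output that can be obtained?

Take mill, grinder, and punch: floor space 10 + 10 + 14 = 34 ≤ 39, output 7 + 9 + 7 = 23.
No other feasible combination does better.

23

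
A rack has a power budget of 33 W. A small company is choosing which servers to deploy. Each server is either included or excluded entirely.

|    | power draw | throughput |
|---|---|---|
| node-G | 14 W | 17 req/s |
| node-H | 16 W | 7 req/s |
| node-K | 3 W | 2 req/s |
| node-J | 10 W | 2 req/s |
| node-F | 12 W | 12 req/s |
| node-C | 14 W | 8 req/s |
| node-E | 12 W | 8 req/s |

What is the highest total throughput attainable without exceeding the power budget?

Allowing fractional choices, the relaxed optimum would be about 33.7, but servers are indivisible.
node-G + node-K + node-E: power draw 14 + 3 + 12 = 29 ≤ 33, throughput 17 + 2 + 8 = 27.
node-G + node-F: power draw 14 + 12 = 26 ≤ 33, throughput 17 + 12 = 29.
node-G + node-K + node-F: power draw 14 + 3 + 12 = 29 ≤ 33, throughput 17 + 2 + 12 = 31.
Best is node-G, node-K, and node-F with total throughput 31.

31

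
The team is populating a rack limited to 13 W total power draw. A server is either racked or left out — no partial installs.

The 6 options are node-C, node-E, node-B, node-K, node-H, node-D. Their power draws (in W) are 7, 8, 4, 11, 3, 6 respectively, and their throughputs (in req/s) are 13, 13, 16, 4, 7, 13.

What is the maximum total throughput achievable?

36

Take node-B, node-H, and node-D: power draw 4 + 3 + 6 = 13 ≤ 13, throughput 16 + 7 + 13 = 36.
No other feasible combination does better.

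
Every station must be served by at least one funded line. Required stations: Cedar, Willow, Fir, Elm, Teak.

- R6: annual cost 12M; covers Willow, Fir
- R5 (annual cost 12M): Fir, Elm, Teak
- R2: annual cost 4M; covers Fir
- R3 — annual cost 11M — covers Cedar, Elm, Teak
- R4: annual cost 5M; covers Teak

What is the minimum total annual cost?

23

Choose R6 and R3: together they cover Cedar, Willow, Fir, Elm, Teak — every station.
Total annual cost: 12 + 11 = 23.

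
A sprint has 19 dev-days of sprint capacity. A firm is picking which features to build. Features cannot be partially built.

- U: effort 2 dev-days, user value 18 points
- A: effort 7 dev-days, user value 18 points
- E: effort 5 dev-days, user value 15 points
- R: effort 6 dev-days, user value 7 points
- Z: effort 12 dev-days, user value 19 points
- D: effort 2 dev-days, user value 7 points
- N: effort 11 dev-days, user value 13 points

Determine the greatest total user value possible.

58

Allowing fractional choices, the relaxed optimum would be about 62.8, but features are indivisible.
U + A + E: effort 2 + 7 + 5 = 14 ≤ 19, user value 18 + 18 + 15 = 51.
U + E + Z: effort 2 + 5 + 12 = 19 ≤ 19, user value 18 + 15 + 19 = 52.
U + A + E + D: effort 2 + 7 + 5 + 2 = 16 ≤ 19, user value 18 + 18 + 15 + 7 = 58.
Best is U, A, E, and D with total user value 58.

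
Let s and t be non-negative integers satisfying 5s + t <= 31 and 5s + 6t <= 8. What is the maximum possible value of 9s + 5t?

Relaxing integrality, the LP optimum is 14.40 at (s,t) = (1.6, 0), which is not an integer point.
(s,t)=(1,0): 5·1+1·0=5≤31, 5·1+6·0=5≤8, objective 9.
(s,t)=(0,1): 5·0+1·1=1≤31, 5·0+6·1=6≤8, objective 5.
Maximum is 9 at (s,t)=(1,0).

9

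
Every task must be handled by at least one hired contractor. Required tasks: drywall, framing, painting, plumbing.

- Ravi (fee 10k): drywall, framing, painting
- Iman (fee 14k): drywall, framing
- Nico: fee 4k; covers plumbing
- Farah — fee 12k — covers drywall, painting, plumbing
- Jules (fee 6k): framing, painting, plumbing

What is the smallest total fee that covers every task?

14

This is an integer covering problem.
The greedy cost-per-new-task heuristic would pick Jules and Ravi for 16, but a cheaper cover exists.
Choose Ravi and Nico: together they cover drywall, framing, painting, plumbing — every task.
Total fee: 10 + 4 = 14.
No cover costs less than 14.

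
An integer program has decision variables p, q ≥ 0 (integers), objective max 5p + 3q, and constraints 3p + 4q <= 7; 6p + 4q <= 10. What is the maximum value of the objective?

8

Relaxing integrality, the LP optimum is 8.33 at (p,q) = (1.67, 0), which is not an integer point.
(p,q)=(1,1): 3·1+4·1=7≤7, 6·1+4·1=10≤10, objective 8.
(p,q)=(1,0): 3·1+4·0=3≤7, 6·1+4·0=6≤10, objective 5.
Maximum is 8 at (p,q)=(1,1).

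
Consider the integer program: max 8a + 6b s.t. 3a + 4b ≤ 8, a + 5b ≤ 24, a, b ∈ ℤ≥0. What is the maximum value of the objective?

(a,b)=(2,0): 3·2+4·0=6≤8, 1·2+5·0=2≤24, objective 16.
(a,b)=(1,1): 3·1+4·1=7≤8, 1·1+5·1=6≤24, objective 14.
(a,b)=(1,0): 3·1+4·0=3≤8, 1·1+5·0=1≤24, objective 8.
Maximum is 16 at (a,b)=(2,0).

16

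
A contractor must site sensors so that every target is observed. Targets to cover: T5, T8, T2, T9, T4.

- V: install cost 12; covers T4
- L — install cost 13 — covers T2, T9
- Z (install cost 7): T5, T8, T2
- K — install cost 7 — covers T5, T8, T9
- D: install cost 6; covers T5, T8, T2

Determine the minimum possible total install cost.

25

Choose V, K, and D: together they cover T5, T8, T2, T9, T4 — every target.
Total install cost: 12 + 7 + 6 = 25.
No cover costs less than 25.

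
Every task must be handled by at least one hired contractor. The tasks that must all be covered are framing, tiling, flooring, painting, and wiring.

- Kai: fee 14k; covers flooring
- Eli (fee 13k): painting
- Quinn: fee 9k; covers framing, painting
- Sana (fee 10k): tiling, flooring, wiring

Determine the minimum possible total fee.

19

This is a weighted set-cover instance.
Choose Quinn and Sana: together they cover framing, tiling, flooring, painting, wiring — every task.
Total fee: 9 + 10 = 19.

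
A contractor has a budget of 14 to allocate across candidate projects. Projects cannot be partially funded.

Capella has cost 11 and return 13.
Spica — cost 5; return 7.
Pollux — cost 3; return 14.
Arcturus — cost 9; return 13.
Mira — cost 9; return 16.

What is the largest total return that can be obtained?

Pollux + Arcturus: cost 3 + 9 = 12 ≤ 14, return 14 + 13 = 27.
Capella + Pollux: cost 11 + 3 = 14 ≤ 14, return 13 + 14 = 27.
Pollux + Mira: cost 3 + 9 = 12 ≤ 14, return 14 + 16 = 30.
Best is Pollux and Mira with total return 30.

30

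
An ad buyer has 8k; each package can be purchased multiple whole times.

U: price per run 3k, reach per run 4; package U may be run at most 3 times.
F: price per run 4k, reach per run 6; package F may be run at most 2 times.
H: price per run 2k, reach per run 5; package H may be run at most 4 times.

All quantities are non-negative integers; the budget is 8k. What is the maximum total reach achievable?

This is a bounded integer knapsack.
H has the best ratio (5/2); taking only H gives at most 4×5 = 20 (stopped by the price limit).
Optimal: 4×H: price 8 ≤ 8, reach 4·5 = 20.

20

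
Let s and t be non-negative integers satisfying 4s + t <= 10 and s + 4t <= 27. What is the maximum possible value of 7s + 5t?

37

The continuous relaxation peaks at (0.867, 6.53) with value 38.73; rounding to a feasible lattice point costs some objective.
(s,t)=(1,6): 4·1+1·6=10≤10, 1·1+4·6=25≤27, objective 37.
(s,t)=(1,5): 4·1+1·5=9≤10, 1·1+4·5=21≤27, objective 32.
(s,t)=(0,6): 4·0+1·6=6≤10, 1·0+4·6=24≤27, objective 30.
(s,t)=(0,5): 4·0+1·5=5≤10, 1·0+4·5=20≤27, objective 25.
Maximum is 37 at (s,t)=(1,6).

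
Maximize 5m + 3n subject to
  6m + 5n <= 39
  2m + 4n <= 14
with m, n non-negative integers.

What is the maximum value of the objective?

The continuous relaxation peaks at (6.5, 0) with value 32.50; rounding to a feasible lattice point costs some objective.
(m,n)=(6,0): 6·6+5·0=36≤39, 2·6+4·0=12≤14, objective 30.
(m,n)=(5,1): 6·5+5·1=35≤39, 2·5+4·1=14≤14, objective 28.
The best lattice point is (6,0), giving 30.

30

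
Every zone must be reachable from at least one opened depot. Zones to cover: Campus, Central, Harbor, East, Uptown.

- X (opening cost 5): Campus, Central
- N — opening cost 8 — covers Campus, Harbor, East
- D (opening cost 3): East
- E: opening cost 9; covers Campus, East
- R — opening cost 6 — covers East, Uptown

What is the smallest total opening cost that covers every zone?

The greedy cost-per-new-zone heuristic would pick X, D, R, and N for 22, but a cheaper cover exists.
Choose X, N, and R: together they cover Campus, Central, Harbor, East, Uptown — every zone.
Total opening cost: 5 + 8 + 6 = 19.
No cover costs less than 19.

19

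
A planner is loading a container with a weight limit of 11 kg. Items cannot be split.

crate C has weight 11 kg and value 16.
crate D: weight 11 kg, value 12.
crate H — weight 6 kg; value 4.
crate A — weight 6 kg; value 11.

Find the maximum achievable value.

Take crate C: weight 11 ≤ 11, value 16.
No other feasible combination does better.

16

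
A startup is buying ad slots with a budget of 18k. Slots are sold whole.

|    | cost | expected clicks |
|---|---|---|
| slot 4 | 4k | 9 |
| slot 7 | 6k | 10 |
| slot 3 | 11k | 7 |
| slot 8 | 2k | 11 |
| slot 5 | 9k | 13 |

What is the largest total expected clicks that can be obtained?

Treat it as a binary knapsack problem.
Take slot 7, slot 8, and slot 5: cost 6 + 2 + 9 = 17 ≤ 18, expected clicks 10 + 11 + 13 = 34.
No other feasible combination does better.

34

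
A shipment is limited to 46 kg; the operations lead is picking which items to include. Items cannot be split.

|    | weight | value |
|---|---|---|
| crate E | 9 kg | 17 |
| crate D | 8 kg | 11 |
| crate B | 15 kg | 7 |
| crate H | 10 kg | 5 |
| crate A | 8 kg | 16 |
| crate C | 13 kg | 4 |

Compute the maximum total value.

51

Take crate E, crate D, crate B, and crate A: weight 9 + 8 + 15 + 8 = 40 ≤ 46, value 17 + 11 + 7 + 16 = 51.
No other feasible combination does better.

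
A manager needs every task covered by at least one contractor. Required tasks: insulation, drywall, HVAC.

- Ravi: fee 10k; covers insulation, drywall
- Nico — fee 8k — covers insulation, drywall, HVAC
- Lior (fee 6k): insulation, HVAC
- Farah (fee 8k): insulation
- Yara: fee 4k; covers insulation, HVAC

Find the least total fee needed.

8

The greedy cost-per-new-task heuristic would pick Yara and Nico for 12, but a cheaper cover exists.
Nico alone covers insulation, drywall, HVAC — every task.
Total fee: 8.
No cover costs less than 8.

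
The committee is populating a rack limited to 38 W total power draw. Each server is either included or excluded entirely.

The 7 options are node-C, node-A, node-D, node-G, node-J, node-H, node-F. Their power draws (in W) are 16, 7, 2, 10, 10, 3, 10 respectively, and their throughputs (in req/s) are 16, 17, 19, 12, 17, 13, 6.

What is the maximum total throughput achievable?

82

This is an integer program with binary decision variables.
Take node-C, node-A, node-D, node-J, and node-H: power draw 16 + 7 + 2 + 10 + 3 = 38 ≤ 38, throughput 16 + 17 + 19 + 17 + 13 = 82.
No other feasible combination does better.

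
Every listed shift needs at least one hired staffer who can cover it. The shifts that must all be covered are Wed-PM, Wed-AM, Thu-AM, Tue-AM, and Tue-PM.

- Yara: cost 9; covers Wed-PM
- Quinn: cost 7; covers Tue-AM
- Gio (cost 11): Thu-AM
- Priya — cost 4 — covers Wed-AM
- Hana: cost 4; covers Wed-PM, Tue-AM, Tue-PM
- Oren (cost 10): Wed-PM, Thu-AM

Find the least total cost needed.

18

Choose Priya, Hana, and Oren: together they cover Wed-PM, Wed-AM, Thu-AM, Tue-AM, Tue-PM — every shift.
Total cost: 4 + 4 + 10 = 18.
No cover costs less than 18.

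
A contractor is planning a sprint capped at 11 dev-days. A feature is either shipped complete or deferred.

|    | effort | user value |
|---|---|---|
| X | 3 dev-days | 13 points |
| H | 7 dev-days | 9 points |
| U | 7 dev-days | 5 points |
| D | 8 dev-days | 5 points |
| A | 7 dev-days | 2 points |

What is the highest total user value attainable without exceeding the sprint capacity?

X + U: effort 3 + 7 = 10 ≤ 11, user value 13 + 5 = 18.
X + H: effort 3 + 7 = 10 ≤ 11, user value 13 + 9 = 22.
Best is X and H with total user value 22.

22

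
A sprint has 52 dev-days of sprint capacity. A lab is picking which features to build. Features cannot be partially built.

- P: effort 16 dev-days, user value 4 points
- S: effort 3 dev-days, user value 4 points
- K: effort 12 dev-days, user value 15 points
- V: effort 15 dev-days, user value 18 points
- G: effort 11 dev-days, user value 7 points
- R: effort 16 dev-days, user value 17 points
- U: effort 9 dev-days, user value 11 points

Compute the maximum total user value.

K + V + R + U: effort 12 + 15 + 16 + 9 = 52 ≤ 52, user value 15 + 18 + 17 + 11 = 61.
S + K + V + R: effort 3 + 12 + 15 + 16 = 46 ≤ 52, user value 4 + 15 + 18 + 17 = 54.
S + K + V + G + U: effort 3 + 12 + 15 + 11 + 9 = 50 ≤ 52, user value 4 + 15 + 18 + 7 + 11 = 55.
Best is K, V, R, and U with total user value 61.

61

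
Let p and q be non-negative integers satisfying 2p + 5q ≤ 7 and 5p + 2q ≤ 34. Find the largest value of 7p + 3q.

21

Relaxing integrality, the LP optimum is 24.50 at (p,q) = (3.5, 0), which is not an integer point.
(p,q)=(3,0): 2·3+5·0=6≤7, 5·3+2·0=15≤34, objective 21.
(p,q)=(2,0): 2·2+5·0=4≤7, 5·2+2·0=10≤34, objective 14.
No feasible integer point exceeds 21.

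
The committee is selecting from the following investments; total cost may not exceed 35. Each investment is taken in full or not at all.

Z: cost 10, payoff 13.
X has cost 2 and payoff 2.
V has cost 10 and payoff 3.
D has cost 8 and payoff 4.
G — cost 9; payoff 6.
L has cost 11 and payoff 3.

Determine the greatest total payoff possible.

25

Z + X + V + G: cost 10 + 2 + 10 + 9 = 31 ≤ 35, payoff 13 + 2 + 3 + 6 = 24.
Z + X + D + G: cost 10 + 2 + 8 + 9 = 29 ≤ 35, payoff 13 + 2 + 4 + 6 = 25.
Best is Z, X, D, and G with total payoff 25.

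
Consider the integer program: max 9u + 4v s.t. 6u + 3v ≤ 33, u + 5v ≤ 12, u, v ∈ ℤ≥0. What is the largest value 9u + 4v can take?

49

Relaxing integrality, the LP optimum is 49.50 at (u,v) = (5.5, 0), which is not an integer point.
(u,v)=(5,1): 6·5+3·1=33≤33, 1·5+5·1=10≤12, objective 49.
(u,v)=(5,0): 6·5+3·0=30≤33, 1·5+5·0=5≤12, objective 45.
No feasible integer point exceeds 49.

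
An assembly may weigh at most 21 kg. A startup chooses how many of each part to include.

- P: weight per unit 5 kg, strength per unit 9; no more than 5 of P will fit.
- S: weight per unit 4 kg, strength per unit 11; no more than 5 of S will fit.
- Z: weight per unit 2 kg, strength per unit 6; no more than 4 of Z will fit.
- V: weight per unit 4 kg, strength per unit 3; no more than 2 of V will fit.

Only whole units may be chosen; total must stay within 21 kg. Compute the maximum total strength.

Take 3×S and 4×Z: weight 20 ≤ 21, strength 3·11 + 4·6 = 57.
Z has the best ratio (6/2) and is taken to its limit of 4; remaining capacity is filled optimally with the others.

57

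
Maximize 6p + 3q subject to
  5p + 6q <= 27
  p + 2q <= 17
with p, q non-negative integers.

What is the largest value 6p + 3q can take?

30

Relaxing integrality, the LP optimum is 32.40 at (p,q) = (5.4, 0), which is not an integer point.
(p,q)=(5,0): 5·5+6·0=25≤27, 1·5+2·0=5≤17, objective 30.
(p,q)=(4,1): 5·4+6·1=26≤27, 1·4+2·1=6≤17, objective 27.
No feasible integer point exceeds 30.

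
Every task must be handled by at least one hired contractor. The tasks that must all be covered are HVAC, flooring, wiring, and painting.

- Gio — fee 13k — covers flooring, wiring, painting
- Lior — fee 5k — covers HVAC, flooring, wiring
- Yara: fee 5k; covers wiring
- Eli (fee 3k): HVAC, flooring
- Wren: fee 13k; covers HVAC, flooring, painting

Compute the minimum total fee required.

The greedy cost-per-new-task heuristic would pick Eli, Lior, and Gio for 21, but a cheaper cover exists.
Choose Gio and Eli: together they cover HVAC, flooring, wiring, painting — every task.
Total fee: 13 + 3 = 16.
No cover costs less than 16.

16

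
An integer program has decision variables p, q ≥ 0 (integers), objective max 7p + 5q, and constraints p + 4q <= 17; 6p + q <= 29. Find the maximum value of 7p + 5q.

The continuous relaxation peaks at (4.3, 3.17) with value 46.00; rounding to a feasible lattice point costs some objective.
(p,q)=(4,3): 1·4+4·3=16≤17, 6·4+1·3=27≤29, objective 43.
(p,q)=(4,2): 1·4+4·2=12≤17, 6·4+1·2=26≤29, objective 38.
Maximum is 43 at (p,q)=(4,3).

43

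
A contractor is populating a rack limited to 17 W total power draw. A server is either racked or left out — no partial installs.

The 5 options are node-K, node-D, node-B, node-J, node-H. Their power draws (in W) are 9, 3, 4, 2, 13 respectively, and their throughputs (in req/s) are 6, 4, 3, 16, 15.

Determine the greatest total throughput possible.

31

Allowing fractional choices, the relaxed optimum would be about 33.8, but servers are indivisible.
node-J + node-H: power draw 2 + 13 = 15 ≤ 17, throughput 16 + 15 = 31.
node-K + node-B + node-J: power draw 9 + 4 + 2 = 15 ≤ 17, throughput 6 + 3 + 16 = 25.
node-K + node-D + node-J: power draw 9 + 3 + 2 = 14 ≤ 17, throughput 6 + 4 + 16 = 26.
Best is node-J and node-H with total throughput 31.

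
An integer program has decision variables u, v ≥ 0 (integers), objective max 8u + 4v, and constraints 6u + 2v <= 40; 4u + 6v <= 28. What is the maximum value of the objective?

48

The continuous relaxation peaks at (6.57, 0.286) with value 53.71; rounding to a feasible lattice point costs some objective.
(u,v)=(6,0): 6·6+2·0=36≤40, 4·6+6·0=24≤28, objective 48.
(u,v)=(5,1): 6·5+2·1=32≤40, 4·5+6·1=26≤28, objective 44.
Maximum is 48 at (u,v)=(6,0).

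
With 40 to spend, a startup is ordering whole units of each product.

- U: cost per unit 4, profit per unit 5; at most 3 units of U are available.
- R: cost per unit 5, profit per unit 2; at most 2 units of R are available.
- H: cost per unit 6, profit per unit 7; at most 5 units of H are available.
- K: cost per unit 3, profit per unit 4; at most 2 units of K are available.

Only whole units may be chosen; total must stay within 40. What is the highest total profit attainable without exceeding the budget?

This is a bounded integer knapsack.
K has the best ratio (4/3); taking only K gives at most 2×4 = 8 (stopped by the supply cap of 2).
Mixing does better — 1×U, 5×H, and 2×K: cost 40 ≤ 40, profit 1·5 + 5·7 + 2·4 = 48.

48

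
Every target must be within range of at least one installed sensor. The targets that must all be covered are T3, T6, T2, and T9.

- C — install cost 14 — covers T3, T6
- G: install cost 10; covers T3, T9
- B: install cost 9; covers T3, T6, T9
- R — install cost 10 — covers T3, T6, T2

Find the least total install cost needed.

19

Choose B and R: together they cover T3, T6, T2, T9 — every target.
Total install cost: 9 + 10 = 19.
No cover costs less than 19.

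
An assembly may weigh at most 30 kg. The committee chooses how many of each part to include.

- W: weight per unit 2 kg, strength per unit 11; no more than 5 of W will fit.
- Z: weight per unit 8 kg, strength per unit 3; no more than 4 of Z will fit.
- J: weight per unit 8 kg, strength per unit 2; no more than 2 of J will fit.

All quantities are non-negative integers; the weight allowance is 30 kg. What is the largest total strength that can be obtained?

W has the best ratio (11/2); taking only W gives at most 5×11 = 55 (stopped by the supply cap of 5).
Mixing does better — 5×W and 2×Z: weight 26 ≤ 30, strength 5·11 + 2·3 = 61.

61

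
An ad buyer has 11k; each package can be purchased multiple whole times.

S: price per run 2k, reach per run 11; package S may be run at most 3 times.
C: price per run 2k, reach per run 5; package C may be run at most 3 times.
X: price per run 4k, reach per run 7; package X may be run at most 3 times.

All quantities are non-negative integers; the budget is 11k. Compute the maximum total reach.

This is a bounded integer knapsack.
3×S and 1×X: price 10 ≤ 11, reach 3·11 + 1·7 = 40.
3×S and 2×C: price 10 ≤ 11, reach 3·11 + 2·5 = 43.
Best is 43.

43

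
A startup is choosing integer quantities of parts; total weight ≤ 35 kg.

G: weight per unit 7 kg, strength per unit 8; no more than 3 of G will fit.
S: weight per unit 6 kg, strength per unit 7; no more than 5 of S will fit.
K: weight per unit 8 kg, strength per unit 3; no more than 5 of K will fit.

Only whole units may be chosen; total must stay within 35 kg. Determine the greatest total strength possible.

2×G and 3×S: weight 32 ≤ 35, strength 2·8 + 3·7 = 37.
3×G and 2×S: weight 33 ≤ 35, strength 3·8 + 2·7 = 38.
Best is 38.

38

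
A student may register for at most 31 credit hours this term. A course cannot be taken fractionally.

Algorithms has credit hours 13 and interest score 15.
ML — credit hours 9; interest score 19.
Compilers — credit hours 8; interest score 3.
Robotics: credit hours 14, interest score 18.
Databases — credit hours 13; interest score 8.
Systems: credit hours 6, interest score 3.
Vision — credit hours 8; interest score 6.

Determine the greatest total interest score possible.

This is an integer program with binary decision variables.
Algorithms + ML + Vision: credit hours 13 + 9 + 8 = 30 ≤ 31, interest score 15 + 19 + 6 = 40.
ML + Robotics + Vision: credit hours 9 + 14 + 8 = 31 ≤ 31, interest score 19 + 18 + 6 = 43.
ML + Robotics + Systems: credit hours 9 + 14 + 6 = 29 ≤ 31, interest score 19 + 18 + 3 = 40.
Best is ML, Robotics, and Vision with total interest score 43.

43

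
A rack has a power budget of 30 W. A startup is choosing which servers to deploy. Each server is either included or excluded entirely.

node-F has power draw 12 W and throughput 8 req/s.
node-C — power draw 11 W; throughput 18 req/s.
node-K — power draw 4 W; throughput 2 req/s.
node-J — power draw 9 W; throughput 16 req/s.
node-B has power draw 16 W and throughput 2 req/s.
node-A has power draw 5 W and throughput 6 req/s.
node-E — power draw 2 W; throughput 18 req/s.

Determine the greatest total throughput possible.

This is a 0-1 knapsack instance.
Allowing fractional choices, the relaxed optimum would be about 60.0, but servers are indivisible.
node-C + node-J + node-A + node-E: power draw 11 + 9 + 5 + 2 = 27 ≤ 30, throughput 18 + 16 + 6 + 18 = 58.
node-C + node-J + node-E: power draw 11 + 9 + 2 = 22 ≤ 30, throughput 18 + 16 + 18 = 52.
node-C + node-K + node-J + node-E: power draw 11 + 4 + 9 + 2 = 26 ≤ 30, throughput 18 + 2 + 16 + 18 = 54.
Best is node-C, node-J, node-A, and node-E with total throughput 58.

58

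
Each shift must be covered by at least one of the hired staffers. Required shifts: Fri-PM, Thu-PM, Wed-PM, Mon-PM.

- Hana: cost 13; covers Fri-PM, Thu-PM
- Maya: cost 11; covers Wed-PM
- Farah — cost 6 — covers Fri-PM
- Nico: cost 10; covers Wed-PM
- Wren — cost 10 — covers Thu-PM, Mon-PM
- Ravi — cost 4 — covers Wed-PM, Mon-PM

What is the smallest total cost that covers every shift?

17

Choose Hana and Ravi: together they cover Fri-PM, Thu-PM, Wed-PM, Mon-PM — every shift.
Total cost: 13 + 4 = 17.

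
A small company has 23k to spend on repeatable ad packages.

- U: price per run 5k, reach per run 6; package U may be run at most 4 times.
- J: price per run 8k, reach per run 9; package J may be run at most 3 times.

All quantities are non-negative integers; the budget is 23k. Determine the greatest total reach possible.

U has the best ratio (6/5); taking only U gives at most 4×6 = 24 (stopped by the price limit).
Mixing does better — 3×U and 1×J: price 23 ≤ 23, reach 3·6 + 1·9 = 27.

27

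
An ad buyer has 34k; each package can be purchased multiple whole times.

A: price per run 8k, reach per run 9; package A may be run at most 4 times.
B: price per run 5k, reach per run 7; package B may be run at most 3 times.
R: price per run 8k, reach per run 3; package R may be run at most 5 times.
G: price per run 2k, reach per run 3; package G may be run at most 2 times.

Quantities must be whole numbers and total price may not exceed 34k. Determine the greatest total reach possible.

42

G has the best ratio (3/2); taking only G gives at most 2×3 = 6 (stopped by the supply cap of 2).
Mixing does better — 2×A, 3×B, and 1×G: price 33 ≤ 34, reach 2·9 + 3·7 + 1·3 = 42.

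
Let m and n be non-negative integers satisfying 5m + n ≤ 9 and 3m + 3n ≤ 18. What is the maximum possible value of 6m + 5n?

30

(m,n)=(0,6) is feasible, giving 30.
(m,n)=(1,4) is feasible, giving 26.
(m,n)=(0,5) is feasible, giving 25.
The best lattice point is (0,6), giving 30.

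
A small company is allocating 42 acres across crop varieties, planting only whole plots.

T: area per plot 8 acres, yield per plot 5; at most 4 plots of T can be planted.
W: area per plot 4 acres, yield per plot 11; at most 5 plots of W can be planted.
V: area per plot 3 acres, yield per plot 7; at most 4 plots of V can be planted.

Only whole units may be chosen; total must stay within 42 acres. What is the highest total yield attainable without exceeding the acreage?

This is a bounded integer knapsack.
Take 1×T, 5×W, and 4×V: area 40 ≤ 42, yield 1·5 + 5·11 + 4·7 = 88.
W has the best ratio (11/4) and is taken to its limit of 5; remaining capacity is filled optimally with the others.

88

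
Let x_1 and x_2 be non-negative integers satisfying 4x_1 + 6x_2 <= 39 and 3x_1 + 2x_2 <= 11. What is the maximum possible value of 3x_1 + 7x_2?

The continuous relaxation peaks at (0, 5.5) with value 38.50; rounding to a feasible lattice point costs some objective.
(x_1,x_2)=(0,5): 4·0+6·5=30≤39, 3·0+2·5=10≤11, objective 35.
(x_1,x_2)=(1,4): 4·1+6·4=28≤39, 3·1+2·4=11≤11, objective 31.
(x_1,x_2)=(0,4): 4·0+6·4=24≤39, 3·0+2·4=8≤11, objective 28.
The best lattice point is (0,5), giving 35.

35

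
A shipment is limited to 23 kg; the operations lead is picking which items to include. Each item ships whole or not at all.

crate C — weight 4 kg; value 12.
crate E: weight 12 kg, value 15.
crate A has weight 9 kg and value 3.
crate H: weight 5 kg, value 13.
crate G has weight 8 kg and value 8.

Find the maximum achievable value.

Allowing fractional choices, the relaxed optimum would be about 42.0, but items are indivisible.
crate C + crate H + crate G: weight 4 + 5 + 8 = 17 ≤ 23, value 12 + 13 + 8 = 33.
crate E + crate H: weight 12 + 5 = 17 ≤ 23, value 15 + 13 = 28.
crate C + crate E + crate H: weight 4 + 12 + 5 = 21 ≤ 23, value 12 + 15 + 13 = 40.
Best is crate C, crate E, and crate H with total value 40.

40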